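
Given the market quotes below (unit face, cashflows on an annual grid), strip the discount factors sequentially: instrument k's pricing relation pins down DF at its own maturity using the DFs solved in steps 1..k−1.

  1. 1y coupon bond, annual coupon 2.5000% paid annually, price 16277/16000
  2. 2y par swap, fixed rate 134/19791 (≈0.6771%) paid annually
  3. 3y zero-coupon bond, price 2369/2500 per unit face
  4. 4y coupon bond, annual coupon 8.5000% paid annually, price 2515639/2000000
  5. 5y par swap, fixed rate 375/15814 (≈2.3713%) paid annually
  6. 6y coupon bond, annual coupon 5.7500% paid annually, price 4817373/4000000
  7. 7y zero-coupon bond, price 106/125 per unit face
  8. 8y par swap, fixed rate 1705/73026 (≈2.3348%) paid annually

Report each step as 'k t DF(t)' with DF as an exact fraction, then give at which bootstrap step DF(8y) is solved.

step 1 [1y] bond c/1=1/40: DF=(16277/16000 − 1/40·(0))/(1+1/40) = 397/400 ≈ 0.992500
step 2 [2y] swap r/1=134/19791: DF=(1 − 134/19791·(0.992500))/(1+134/19791) = 4933/5000 ≈ 0.986600
step 3 [3y] zero: DF = P = 2369/2500 ≈ 0.947600
step 4 [4y] bond c/1=17/200: DF=(2515639/2000000 − 17/200·(0.992500+0.986600+0.947600))/(1+17/200) = 93/100 ≈ 0.930000
step 5 [5y] swap r/1=375/15814: DF=(1 − 375/15814·(0.992500+0.986600+0.947600+0.930000))/(1+375/15814) = 71/80 ≈ 0.887500
step 6 [6y] bond c/1=23/400: DF=(4817373/4000000 − 23/400·(0.992500+0.986600+0.947600+0.930000+0.887500))/(1+23/400) = 8809/10000 ≈ 0.880900
step 7 [7y] zero: DF = P = 106/125 ≈ 0.848000
step 8 [8y] swap r/1=1705/73026: DF=(1 − 1705/73026·(0.992500+0.986600+0.947600+0.930000+0.887500+0.880900+0.848000))/(1+1705/73026) = 1659/2000 ≈ 0.829500

1 1 397/400
2 2 4933/5000
3 3 2369/2500
4 4 93/100
5 5 71/80
6 6 8809/10000
7 7 106/125
8 8 1659/2000
DF(8y) is solved at step 8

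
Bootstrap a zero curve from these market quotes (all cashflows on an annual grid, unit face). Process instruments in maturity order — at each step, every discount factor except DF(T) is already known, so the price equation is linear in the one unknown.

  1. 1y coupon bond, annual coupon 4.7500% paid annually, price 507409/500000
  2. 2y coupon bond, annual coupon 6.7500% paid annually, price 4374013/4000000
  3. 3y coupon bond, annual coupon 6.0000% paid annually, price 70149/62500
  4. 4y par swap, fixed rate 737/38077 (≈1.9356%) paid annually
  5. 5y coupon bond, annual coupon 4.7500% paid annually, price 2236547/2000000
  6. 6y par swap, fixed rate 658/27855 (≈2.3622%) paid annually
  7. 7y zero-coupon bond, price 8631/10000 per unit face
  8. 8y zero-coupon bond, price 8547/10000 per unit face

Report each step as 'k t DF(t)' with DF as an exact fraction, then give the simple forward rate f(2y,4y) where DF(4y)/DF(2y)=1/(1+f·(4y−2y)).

1 1 1211/1250
2 2 9631/10000
3 3 1899/2000
4 4 9263/10000
5 5 8949/10000
6 6 2171/2500
7 7 8631/10000
8 8 8547/10000
f(2y,4y) = ((9631/10000)/(9263/10000) − 1)/(2) = 184/9263 ≈ 1.9864%

step 1 [1y] bond c/1=19/400: DF=(507409/500000 − 19/400·(0))/(1+19/400) = 1211/1250 ≈ 0.968800
step 2 [2y] bond c/1=27/400: DF=(4374013/4000000 − 27/400·(0.968800))/(1+27/400) = 9631/10000 ≈ 0.963100
step 3 [3y] bond c/1=3/50: DF=(70149/62500 − 3/50·(0.968800+0.963100))/(1+3/50) = 1899/2000 ≈ 0.949500
step 4 [4y] swap r/1=737/38077: DF=(1 − 737/38077·(0.968800+0.963100+0.949500))/(1+737/38077) = 9263/10000 ≈ 0.926300
step 5 [5y] bond c/1=19/400: DF=(2236547/2000000 − 19/400·(0.968800+0.963100+0.949500+0.926300))/(1+19/400) = 8949/10000 ≈ 0.894900
step 6 [6y] swap r/1=658/27855: DF=(1 − 658/27855·(0.968800+0.963100+0.949500+0.926300+0.894900))/(1+658/27855) = 2171/2500 ≈ 0.868400
step 7 [7y] zero: DF = P = 8631/10000 ≈ 0.863100
step 8 [8y] zero: DF = P = 8547/10000 ≈ 0.854700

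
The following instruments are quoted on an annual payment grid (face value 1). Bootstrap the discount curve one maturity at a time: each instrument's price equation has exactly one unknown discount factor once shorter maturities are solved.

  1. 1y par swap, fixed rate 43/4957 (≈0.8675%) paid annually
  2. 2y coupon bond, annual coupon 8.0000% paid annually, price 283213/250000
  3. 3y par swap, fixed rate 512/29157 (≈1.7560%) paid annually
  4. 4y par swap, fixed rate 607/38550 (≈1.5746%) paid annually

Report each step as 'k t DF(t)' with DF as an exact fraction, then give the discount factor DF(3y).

1 1 4957/5000
2 2 1951/2000
3 3 593/625
4 4 9393/10000
DF(3y) = 593/625 ≈ 0.948800

step 1 [1y] swap r/1=43/4957: DF=(1 − 43/4957·(0))/(1+43/4957) = 4957/5000 ≈ 0.991400
step 2 [2y] bond c/1=2/25: DF=(283213/250000 − 2/25·(0.991400))/(1+2/25) = 1951/2000 ≈ 0.975500
step 3 [3y] swap r/1=512/29157: DF=(1 − 512/29157·(0.991400+0.975500))/(1+512/29157) = 593/625 ≈ 0.948800
step 4 [4y] swap r/1=607/38550: DF=(1 − 607/38550·(0.991400+0.975500+0.948800))/(1+607/38550) = 9393/10000 ≈ 0.939300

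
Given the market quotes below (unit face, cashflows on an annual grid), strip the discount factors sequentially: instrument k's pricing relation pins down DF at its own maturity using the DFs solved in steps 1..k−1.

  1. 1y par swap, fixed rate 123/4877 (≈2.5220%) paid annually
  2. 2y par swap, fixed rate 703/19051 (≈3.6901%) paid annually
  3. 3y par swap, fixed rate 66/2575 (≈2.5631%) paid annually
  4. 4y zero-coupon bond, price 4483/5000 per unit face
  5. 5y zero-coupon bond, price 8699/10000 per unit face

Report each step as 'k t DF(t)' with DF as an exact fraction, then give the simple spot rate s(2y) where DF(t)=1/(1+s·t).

step 1 [1y] swap r/1=123/4877: DF=(1 − 123/4877·(0))/(1+123/4877) = 4877/5000 ≈ 0.975400
step 2 [2y] swap r/1=703/19051: DF=(1 − 703/19051·(0.975400))/(1+703/19051) = 9297/10000 ≈ 0.929700
step 3 [3y] swap r/1=66/2575: DF=(1 − 66/2575·(0.975400+0.929700))/(1+66/2575) = 4637/5000 ≈ 0.927400
step 4 [4y] zero: DF = P = 4483/5000 ≈ 0.896600
step 5 [5y] zero: DF = P = 8699/10000 ≈ 0.869900

1 1 4877/5000
2 2 9297/10000
3 3 4637/5000
4 4 4483/5000
5 5 8699/10000
s(2y) = (1/(9297/10000) − 1)/(2) = 703/18594 ≈ 3.7808%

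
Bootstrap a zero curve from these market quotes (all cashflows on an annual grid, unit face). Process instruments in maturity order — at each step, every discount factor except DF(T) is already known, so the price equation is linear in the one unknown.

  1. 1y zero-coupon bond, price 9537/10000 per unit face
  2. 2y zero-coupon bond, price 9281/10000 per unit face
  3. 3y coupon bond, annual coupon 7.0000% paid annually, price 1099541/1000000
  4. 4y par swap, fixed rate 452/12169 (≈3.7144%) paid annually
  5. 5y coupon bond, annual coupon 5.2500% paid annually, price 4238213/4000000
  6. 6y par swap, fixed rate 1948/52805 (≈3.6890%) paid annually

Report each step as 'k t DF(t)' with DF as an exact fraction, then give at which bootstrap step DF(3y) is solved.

1 1 9537/10000
2 2 9281/10000
3 3 1809/2000
4 4 2161/2500
5 5 4123/5000
6 6 2013/2500
DF(3y) is solved at step 3

step 1 [1y] zero: DF = P = 9537/10000 ≈ 0.953700
step 2 [2y] zero: DF = P = 9281/10000 ≈ 0.928100
step 3 [3y] bond c/1=7/100: DF=(1099541/1000000 − 7/100·(0.953700+0.928100))/(1+7/100) = 1809/2000 ≈ 0.904500
step 4 [4y] swap r/1=452/12169: DF=(1 − 452/12169·(0.953700+0.928100+0.904500))/(1+452/12169) = 2161/2500 ≈ 0.864400
step 5 [5y] bond c/1=21/400: DF=(4238213/4000000 − 21/400·(0.953700+0.928100+0.904500+0.864400))/(1+21/400) = 4123/5000 ≈ 0.824600
step 6 [6y] swap r/1=1948/52805: DF=(1 − 1948/52805·(0.953700+0.928100+0.904500+0.864400+0.824600))/(1+1948/52805) = 2013/2500 ≈ 0.805200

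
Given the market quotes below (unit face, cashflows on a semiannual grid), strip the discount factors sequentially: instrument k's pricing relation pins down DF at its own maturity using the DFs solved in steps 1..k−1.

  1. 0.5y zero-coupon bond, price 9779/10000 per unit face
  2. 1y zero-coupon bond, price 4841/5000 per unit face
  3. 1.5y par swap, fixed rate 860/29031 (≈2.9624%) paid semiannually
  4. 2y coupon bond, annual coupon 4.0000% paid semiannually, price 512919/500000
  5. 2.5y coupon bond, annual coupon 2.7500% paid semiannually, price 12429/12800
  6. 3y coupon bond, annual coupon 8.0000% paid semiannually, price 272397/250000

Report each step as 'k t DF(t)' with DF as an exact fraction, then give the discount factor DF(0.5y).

step 1 [0.5y] zero: DF = P = 9779/10000 ≈ 0.977900
step 2 [1y] zero: DF = P = 4841/5000 ≈ 0.968200
step 3 [1.5y] swap r/2=430/29031: DF=(1 − 430/29031·(0.977900+0.968200))/(1+430/29031) = 957/1000 ≈ 0.957000
step 4 [2y] bond c/2=1/50: DF=(512919/500000 − 1/50·(0.977900+0.968200+0.957000))/(1+1/50) = 593/625 ≈ 0.948800
step 5 [2.5y] bond c/2=11/800: DF=(12429/12800 − 11/800·(0.977900+0.968200+0.957000+0.948800))/(1+11/800) = 566/625 ≈ 0.905600
step 6 [3y] bond c/2=1/25: DF=(272397/250000 − 1/25·(0.977900+0.968200+0.957000+0.948800+0.905600))/(1+1/25) = 8647/10000 ≈ 0.864700

1 1/2 9779/10000
2 1 4841/5000
3 3/2 957/1000
4 2 593/625
5 5/2 566/625
6 3 8647/10000
DF(0.5y) = 9779/10000 ≈ 0.977900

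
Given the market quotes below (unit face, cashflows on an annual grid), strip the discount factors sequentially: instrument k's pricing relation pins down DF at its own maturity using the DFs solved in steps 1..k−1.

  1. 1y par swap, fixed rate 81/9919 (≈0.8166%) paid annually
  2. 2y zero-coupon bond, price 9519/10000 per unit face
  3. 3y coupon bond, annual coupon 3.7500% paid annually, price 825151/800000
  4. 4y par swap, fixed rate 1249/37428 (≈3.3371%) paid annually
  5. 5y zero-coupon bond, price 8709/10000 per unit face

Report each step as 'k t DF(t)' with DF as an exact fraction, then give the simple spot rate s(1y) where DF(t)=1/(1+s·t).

1 1 9919/10000
2 2 9519/10000
3 3 9239/10000
4 4 8751/10000
5 5 8709/10000
s(1y) = (1/(9919/10000) − 1)/(1) = 81/9919 ≈ 0.8166%

step 1 [1y] swap r/1=81/9919: DF=(1 − 81/9919·(0))/(1+81/9919) = 9919/10000 ≈ 0.991900
step 2 [2y] zero: DF = P = 9519/10000 ≈ 0.951900
step 3 [3y] bond c/1=3/80: DF=(825151/800000 − 3/80·(0.991900+0.951900))/(1+3/80) = 9239/10000 ≈ 0.923900
step 4 [4y] swap r/1=1249/37428: DF=(1 − 1249/37428·(0.991900+0.951900+0.923900))/(1+1249/37428) = 8751/10000 ≈ 0.875100
step 5 [5y] zero: DF = P = 8709/10000 ≈ 0.870900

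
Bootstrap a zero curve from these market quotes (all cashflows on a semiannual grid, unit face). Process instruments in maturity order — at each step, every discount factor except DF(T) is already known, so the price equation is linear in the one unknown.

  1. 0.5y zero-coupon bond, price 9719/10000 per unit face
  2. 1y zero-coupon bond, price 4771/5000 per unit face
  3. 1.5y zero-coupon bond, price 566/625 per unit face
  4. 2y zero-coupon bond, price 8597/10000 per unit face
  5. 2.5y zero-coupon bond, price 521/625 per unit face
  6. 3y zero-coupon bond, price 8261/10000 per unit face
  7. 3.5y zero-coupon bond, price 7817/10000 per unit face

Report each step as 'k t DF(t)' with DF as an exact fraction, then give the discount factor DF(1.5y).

1 1/2 9719/10000
2 1 4771/5000
3 3/2 566/625
4 2 8597/10000
5 5/2 521/625
6 3 8261/10000
7 7/2 7817/10000
DF(1.5y) = 566/625 ≈ 0.905600

step 1 [0.5y] zero: DF = P = 9719/10000 ≈ 0.971900
step 2 [1y] zero: DF = P = 4771/5000 ≈ 0.954200
step 3 [1.5y] zero: DF = P = 566/625 ≈ 0.905600
step 4 [2y] zero: DF = P = 8597/10000 ≈ 0.859700
step 5 [2.5y] zero: DF = P = 521/625 ≈ 0.833600
step 6 [3y] zero: DF = P = 8261/10000 ≈ 0.826100
step 7 [3.5y] zero: DF = P = 7817/10000 ≈ 0.781700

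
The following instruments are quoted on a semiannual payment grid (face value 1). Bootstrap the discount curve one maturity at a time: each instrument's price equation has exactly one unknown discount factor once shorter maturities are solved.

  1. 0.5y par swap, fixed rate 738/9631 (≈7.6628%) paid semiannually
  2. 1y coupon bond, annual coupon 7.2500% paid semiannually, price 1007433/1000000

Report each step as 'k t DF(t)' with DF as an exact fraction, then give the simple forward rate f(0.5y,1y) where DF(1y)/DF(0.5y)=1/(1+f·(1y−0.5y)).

1 1/2 9631/10000
2 1 1877/2000
f(0.5y,1y) = ((9631/10000)/(1877/2000) − 1)/(1/2) = 492/9385 ≈ 5.2424%

step 1 [0.5y] swap r/2=369/9631: DF=(1 − 369/9631·(0))/(1+369/9631) = 9631/10000 ≈ 0.963100
step 2 [1y] bond c/2=29/800: DF=(1007433/1000000 − 29/800·(0.963100))/(1+29/800) = 1877/2000 ≈ 0.938500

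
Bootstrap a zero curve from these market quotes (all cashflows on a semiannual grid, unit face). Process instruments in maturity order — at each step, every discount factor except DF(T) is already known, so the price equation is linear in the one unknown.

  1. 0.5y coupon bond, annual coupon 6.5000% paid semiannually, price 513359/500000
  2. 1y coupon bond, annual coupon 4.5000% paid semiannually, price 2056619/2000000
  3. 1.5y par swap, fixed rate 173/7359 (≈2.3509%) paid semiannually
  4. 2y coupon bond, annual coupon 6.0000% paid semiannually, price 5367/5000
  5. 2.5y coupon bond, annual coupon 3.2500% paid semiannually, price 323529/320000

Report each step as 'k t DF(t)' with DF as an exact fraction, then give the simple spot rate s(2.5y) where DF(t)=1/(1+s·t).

step 1 [0.5y] bond c/2=13/400: DF=(513359/500000 − 13/400·(0))/(1+13/400) = 1243/1250 ≈ 0.994400
step 2 [1y] bond c/2=9/400: DF=(2056619/2000000 − 9/400·(0.994400))/(1+9/400) = 4919/5000 ≈ 0.983800
step 3 [1.5y] swap r/2=173/14718: DF=(1 − 173/14718·(0.994400+0.983800))/(1+173/14718) = 4827/5000 ≈ 0.965400
step 4 [2y] bond c/2=3/100: DF=(5367/5000 − 3/100·(0.994400+0.983800+0.965400))/(1+3/100) = 2391/2500 ≈ 0.956400
step 5 [2.5y] bond c/2=13/800: DF=(323529/320000 − 13/800·(0.994400+0.983800+0.965400+0.956400))/(1+13/800) = 373/400 ≈ 0.932500

1 1/2 1243/1250
2 1 4919/5000
3 3/2 4827/5000
4 2 2391/2500
5 5/2 373/400
s(2.5y) = (1/(373/400) − 1)/(5/2) = 54/1865 ≈ 2.8954%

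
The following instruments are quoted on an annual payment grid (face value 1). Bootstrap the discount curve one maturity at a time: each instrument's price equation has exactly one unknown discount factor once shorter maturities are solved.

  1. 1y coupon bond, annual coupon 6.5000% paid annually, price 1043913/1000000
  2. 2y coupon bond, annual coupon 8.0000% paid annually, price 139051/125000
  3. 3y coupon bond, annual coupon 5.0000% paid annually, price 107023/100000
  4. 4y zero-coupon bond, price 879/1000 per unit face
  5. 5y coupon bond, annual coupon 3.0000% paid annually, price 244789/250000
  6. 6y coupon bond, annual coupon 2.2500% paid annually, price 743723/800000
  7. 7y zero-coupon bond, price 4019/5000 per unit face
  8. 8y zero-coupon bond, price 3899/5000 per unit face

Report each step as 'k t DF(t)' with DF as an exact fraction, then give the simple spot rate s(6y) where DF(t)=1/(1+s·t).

step 1 [1y] bond c/1=13/200: DF=(1043913/1000000 − 13/200·(0))/(1+13/200) = 4901/5000 ≈ 0.980200
step 2 [2y] bond c/1=2/25: DF=(139051/125000 − 2/25·(0.980200))/(1+2/25) = 4787/5000 ≈ 0.957400
step 3 [3y] bond c/1=1/20: DF=(107023/100000 − 1/20·(0.980200+0.957400))/(1+1/20) = 927/1000 ≈ 0.927000
step 4 [4y] zero: DF = P = 879/1000 ≈ 0.879000
step 5 [5y] bond c/1=3/100: DF=(244789/250000 − 3/100·(0.980200+0.957400+0.927000+0.879000))/(1+3/100) = 526/625 ≈ 0.841600
step 6 [6y] bond c/1=9/400: DF=(743723/800000 − 9/400·(0.980200+0.957400+0.927000+0.879000+0.841600))/(1+9/400) = 8083/10000 ≈ 0.808300
step 7 [7y] zero: DF = P = 4019/5000 ≈ 0.803800
step 8 [8y] zero: DF = P = 3899/5000 ≈ 0.779800

1 1 4901/5000
2 2 4787/5000
3 3 927/1000
4 4 879/1000
5 5 526/625
6 6 8083/10000
7 7 4019/5000
8 8 3899/5000
s(6y) = (1/(8083/10000) − 1)/(6) = 639/16166 ≈ 3.9527%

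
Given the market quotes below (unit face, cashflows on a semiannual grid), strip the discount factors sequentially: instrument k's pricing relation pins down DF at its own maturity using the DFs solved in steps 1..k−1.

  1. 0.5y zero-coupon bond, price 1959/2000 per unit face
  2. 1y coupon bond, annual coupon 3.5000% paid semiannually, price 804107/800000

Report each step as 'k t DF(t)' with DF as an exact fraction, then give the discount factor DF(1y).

step 1 [0.5y] zero: DF = P = 1959/2000 ≈ 0.979500
step 2 [1y] bond c/2=7/400: DF=(804107/800000 − 7/400·(0.979500))/(1+7/400) = 971/1000 ≈ 0.971000

1 1/2 1959/2000
2 1 971/1000
DF(1y) = 971/1000 ≈ 0.971000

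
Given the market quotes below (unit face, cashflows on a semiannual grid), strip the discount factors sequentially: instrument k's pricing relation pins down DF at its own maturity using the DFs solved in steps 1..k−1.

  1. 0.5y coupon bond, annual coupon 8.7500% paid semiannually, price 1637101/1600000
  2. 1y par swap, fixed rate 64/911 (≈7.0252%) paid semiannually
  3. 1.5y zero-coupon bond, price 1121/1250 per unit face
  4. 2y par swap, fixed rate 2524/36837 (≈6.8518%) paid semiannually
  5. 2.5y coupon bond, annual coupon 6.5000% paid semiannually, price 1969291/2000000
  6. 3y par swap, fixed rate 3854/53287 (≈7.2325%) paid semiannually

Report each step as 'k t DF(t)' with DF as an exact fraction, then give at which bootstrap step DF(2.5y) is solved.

1 1/2 9803/10000
2 1 583/625
3 3/2 1121/1250
4 2 4369/5000
5 5/2 8377/10000
6 3 8073/10000
DF(2.5y) is solved at step 5

step 1 [0.5y] bond c/2=7/160: DF=(1637101/1600000 − 7/160·(0))/(1+7/160) = 9803/10000 ≈ 0.980300
step 2 [1y] swap r/2=32/911: DF=(1 − 32/911·(0.980300))/(1+32/911) = 583/625 ≈ 0.932800
step 3 [1.5y] zero: DF = P = 1121/1250 ≈ 0.896800
step 4 [2y] swap r/2=1262/36837: DF=(1 − 1262/36837·(0.980300+0.932800+0.896800))/(1+1262/36837) = 4369/5000 ≈ 0.873800
step 5 [2.5y] bond c/2=13/400: DF=(1969291/2000000 − 13/400·(0.980300+0.932800+0.896800+0.873800))/(1+13/400) = 8377/10000 ≈ 0.837700
step 6 [3y] swap r/2=1927/53287: DF=(1 − 1927/53287·(0.980300+0.932800+0.896800+0.873800+0.837700))/(1+1927/53287) = 8073/10000 ≈ 0.807300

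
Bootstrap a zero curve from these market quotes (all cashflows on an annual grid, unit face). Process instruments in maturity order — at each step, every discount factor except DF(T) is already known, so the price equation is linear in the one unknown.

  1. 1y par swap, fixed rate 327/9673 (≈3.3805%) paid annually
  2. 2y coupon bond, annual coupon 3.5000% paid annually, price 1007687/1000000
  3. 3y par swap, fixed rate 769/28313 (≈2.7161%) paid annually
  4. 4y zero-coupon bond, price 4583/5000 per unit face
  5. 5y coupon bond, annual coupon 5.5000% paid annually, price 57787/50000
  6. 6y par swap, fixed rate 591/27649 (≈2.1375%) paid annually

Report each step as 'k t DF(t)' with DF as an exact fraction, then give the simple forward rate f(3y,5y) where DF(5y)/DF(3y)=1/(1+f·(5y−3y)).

1 1 9673/10000
2 2 9409/10000
3 3 9231/10000
4 4 4583/5000
5 5 9001/10000
6 6 4409/5000
f(3y,5y) = ((9231/10000)/(9001/10000) − 1)/(2) = 115/9001 ≈ 1.2776%

step 1 [1y] swap r/1=327/9673: DF=(1 − 327/9673·(0))/(1+327/9673) = 9673/10000 ≈ 0.967300
step 2 [2y] bond c/1=7/200: DF=(1007687/1000000 − 7/200·(0.967300))/(1+7/200) = 9409/10000 ≈ 0.940900
step 3 [3y] swap r/1=769/28313: DF=(1 − 769/28313·(0.967300+0.940900))/(1+769/28313) = 9231/10000 ≈ 0.923100
step 4 [4y] zero: DF = P = 4583/5000 ≈ 0.916600
step 5 [5y] bond c/1=11/200: DF=(57787/50000 − 11/200·(0.967300+0.940900+0.923100+0.916600))/(1+11/200) = 9001/10000 ≈ 0.900100
step 6 [6y] swap r/1=591/27649: DF=(1 − 591/27649·(0.967300+0.940900+0.923100+0.916600+0.900100))/(1+591/27649) = 4409/5000 ≈ 0.881800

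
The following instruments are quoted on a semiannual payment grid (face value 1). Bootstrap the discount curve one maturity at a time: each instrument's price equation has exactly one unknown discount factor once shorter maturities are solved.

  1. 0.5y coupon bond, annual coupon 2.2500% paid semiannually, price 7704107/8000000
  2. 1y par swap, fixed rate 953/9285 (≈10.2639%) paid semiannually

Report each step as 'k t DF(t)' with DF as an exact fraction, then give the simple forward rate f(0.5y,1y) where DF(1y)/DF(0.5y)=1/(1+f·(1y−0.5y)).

1 1/2 9523/10000
2 1 9047/10000
f(0.5y,1y) = ((9523/10000)/(9047/10000) − 1)/(1/2) = 952/9047 ≈ 10.5228%

step 1 [0.5y] bond c/2=9/800: DF=(7704107/8000000 − 9/800·(0))/(1+9/800) = 9523/10000 ≈ 0.952300
step 2 [1y] swap r/2=953/18570: DF=(1 − 953/18570·(0.952300))/(1+953/18570) = 9047/10000 ≈ 0.904700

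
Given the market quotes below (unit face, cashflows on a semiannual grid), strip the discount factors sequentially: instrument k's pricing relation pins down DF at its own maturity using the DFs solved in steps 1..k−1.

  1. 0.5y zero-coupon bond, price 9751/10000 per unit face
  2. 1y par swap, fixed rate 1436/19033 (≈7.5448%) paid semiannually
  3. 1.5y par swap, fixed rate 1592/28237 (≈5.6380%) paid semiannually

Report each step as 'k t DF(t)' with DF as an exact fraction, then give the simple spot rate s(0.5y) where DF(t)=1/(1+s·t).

1 1/2 9751/10000
2 1 4641/5000
3 3/2 2301/2500
s(0.5y) = (1/(9751/10000) − 1)/(1/2) = 498/9751 ≈ 5.1072%

step 1 [0.5y] zero: DF = P = 9751/10000 ≈ 0.975100
step 2 [1y] swap r/2=718/19033: DF=(1 − 718/19033·(0.975100))/(1+718/19033) = 4641/5000 ≈ 0.928200
step 3 [1.5y] swap r/2=796/28237: DF=(1 − 796/28237·(0.975100+0.928200))/(1+796/28237) = 2301/2500 ≈ 0.920400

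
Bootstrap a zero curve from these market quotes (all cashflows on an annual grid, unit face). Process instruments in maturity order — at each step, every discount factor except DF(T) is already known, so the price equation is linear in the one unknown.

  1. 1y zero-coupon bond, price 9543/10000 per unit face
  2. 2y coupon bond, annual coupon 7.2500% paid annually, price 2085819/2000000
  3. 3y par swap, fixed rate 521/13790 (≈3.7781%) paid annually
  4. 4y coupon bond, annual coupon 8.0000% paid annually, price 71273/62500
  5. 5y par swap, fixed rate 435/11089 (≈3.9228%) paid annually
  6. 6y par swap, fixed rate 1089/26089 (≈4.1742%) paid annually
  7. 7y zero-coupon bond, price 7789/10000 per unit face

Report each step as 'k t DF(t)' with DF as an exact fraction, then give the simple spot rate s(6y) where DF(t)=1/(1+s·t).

step 1 [1y] zero: DF = P = 9543/10000 ≈ 0.954300
step 2 [2y] bond c/1=29/400: DF=(2085819/2000000 − 29/400·(0.954300))/(1+29/400) = 9079/10000 ≈ 0.907900
step 3 [3y] swap r/1=521/13790: DF=(1 − 521/13790·(0.954300+0.907900))/(1+521/13790) = 4479/5000 ≈ 0.895800
step 4 [4y] bond c/1=2/25: DF=(71273/62500 − 2/25·(0.954300+0.907900+0.895800))/(1+2/25) = 2129/2500 ≈ 0.851600
step 5 [5y] swap r/1=435/11089: DF=(1 − 435/11089·(0.954300+0.907900+0.895800+0.851600))/(1+435/11089) = 413/500 ≈ 0.826000
step 6 [6y] swap r/1=1089/26089: DF=(1 − 1089/26089·(0.954300+0.907900+0.895800+0.851600+0.826000))/(1+1089/26089) = 3911/5000 ≈ 0.782200
step 7 [7y] zero: DF = P = 7789/10000 ≈ 0.778900

1 1 9543/10000
2 2 9079/10000
3 3 4479/5000
4 4 2129/2500
5 5 413/500
6 6 3911/5000
7 7 7789/10000
s(6y) = (1/(3911/5000) − 1)/(6) = 363/7822 ≈ 4.6408%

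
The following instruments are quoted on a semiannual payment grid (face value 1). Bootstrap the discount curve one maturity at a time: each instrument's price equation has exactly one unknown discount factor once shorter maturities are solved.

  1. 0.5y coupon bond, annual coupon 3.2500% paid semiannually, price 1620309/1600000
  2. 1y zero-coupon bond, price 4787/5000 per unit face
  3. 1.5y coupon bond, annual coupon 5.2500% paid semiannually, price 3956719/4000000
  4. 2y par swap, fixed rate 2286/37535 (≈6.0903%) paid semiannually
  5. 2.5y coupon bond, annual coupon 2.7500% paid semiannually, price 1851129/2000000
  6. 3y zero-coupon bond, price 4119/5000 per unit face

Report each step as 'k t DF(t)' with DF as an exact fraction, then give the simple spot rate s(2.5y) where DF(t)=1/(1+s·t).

1 1/2 1993/2000
2 1 4787/5000
3 3/2 9139/10000
4 2 8857/10000
5 5/2 8621/10000
6 3 4119/5000
s(2.5y) = (1/(8621/10000) − 1)/(5/2) = 2758/43105 ≈ 6.3983%

step 1 [0.5y] bond c/2=13/800: DF=(1620309/1600000 − 13/800·(0))/(1+13/800) = 1993/2000 ≈ 0.996500
step 2 [1y] zero: DF = P = 4787/5000 ≈ 0.957400
step 3 [1.5y] bond c/2=21/800: DF=(3956719/4000000 − 21/800·(0.996500+0.957400))/(1+21/800) = 9139/10000 ≈ 0.913900
step 4 [2y] swap r/2=1143/37535: DF=(1 − 1143/37535·(0.996500+0.957400+0.913900))/(1+1143/37535) = 8857/10000 ≈ 0.885700
step 5 [2.5y] bond c/2=11/800: DF=(1851129/2000000 − 11/800·(0.996500+0.957400+0.913900+0.885700))/(1+11/800) = 8621/10000 ≈ 0.862100
step 6 [3y] zero: DF = P = 4119/5000 ≈ 0.823800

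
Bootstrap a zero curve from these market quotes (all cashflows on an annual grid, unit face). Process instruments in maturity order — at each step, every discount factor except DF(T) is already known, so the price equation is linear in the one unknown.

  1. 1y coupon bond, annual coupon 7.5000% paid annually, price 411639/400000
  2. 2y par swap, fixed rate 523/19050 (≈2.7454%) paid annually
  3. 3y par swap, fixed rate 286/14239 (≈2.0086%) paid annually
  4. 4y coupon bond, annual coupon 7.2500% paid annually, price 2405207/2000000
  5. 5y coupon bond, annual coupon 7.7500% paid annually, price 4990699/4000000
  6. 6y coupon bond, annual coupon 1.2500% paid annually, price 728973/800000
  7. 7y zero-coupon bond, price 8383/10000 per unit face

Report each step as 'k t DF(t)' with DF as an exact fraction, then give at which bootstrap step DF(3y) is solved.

1 1 9573/10000
2 2 9477/10000
3 3 2357/2500
4 4 1161/1250
5 5 8863/10000
6 6 1053/1250
7 7 8383/10000
DF(3y) is solved at step 3

step 1 [1y] bond c/1=3/40: DF=(411639/400000 − 3/40·(0))/(1+3/40) = 9573/10000 ≈ 0.957300
step 2 [2y] swap r/1=523/19050: DF=(1 − 523/19050·(0.957300))/(1+523/19050) = 9477/10000 ≈ 0.947700
step 3 [3y] swap r/1=286/14239: DF=(1 − 286/14239·(0.957300+0.947700))/(1+286/14239) = 2357/2500 ≈ 0.942800
step 4 [4y] bond c/1=29/400: DF=(2405207/2000000 − 29/400·(0.957300+0.947700+0.942800))/(1+29/400) = 1161/1250 ≈ 0.928800
step 5 [5y] bond c/1=31/400: DF=(4990699/4000000 − 31/400·(0.957300+0.947700+0.942800+0.928800))/(1+31/400) = 8863/10000 ≈ 0.886300
step 6 [6y] bond c/1=1/80: DF=(728973/800000 − 1/80·(0.957300+0.947700+0.942800+0.928800+0.886300))/(1+1/80) = 1053/1250 ≈ 0.842400
step 7 [7y] zero: DF = P = 8383/10000 ≈ 0.838300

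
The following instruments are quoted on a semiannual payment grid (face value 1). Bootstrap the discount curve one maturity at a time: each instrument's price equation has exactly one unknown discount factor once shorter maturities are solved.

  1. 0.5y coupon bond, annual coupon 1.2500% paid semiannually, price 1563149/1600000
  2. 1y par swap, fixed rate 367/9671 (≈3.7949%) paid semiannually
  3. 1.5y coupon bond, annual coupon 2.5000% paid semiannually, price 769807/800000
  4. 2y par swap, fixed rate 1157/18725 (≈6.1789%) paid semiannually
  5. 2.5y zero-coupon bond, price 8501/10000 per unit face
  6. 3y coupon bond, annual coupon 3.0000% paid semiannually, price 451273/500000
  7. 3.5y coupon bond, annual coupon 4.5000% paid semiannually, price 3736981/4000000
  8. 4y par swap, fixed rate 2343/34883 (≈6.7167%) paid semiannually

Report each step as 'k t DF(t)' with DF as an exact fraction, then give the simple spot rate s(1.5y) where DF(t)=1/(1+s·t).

1 1/2 9709/10000
2 1 9633/10000
3 3/2 1853/2000
4 2 8843/10000
5 5/2 8501/10000
6 3 8213/10000
7 7/2 1589/2000
8 4 7657/10000
s(1.5y) = (1/(1853/2000) − 1)/(3/2) = 98/1853 ≈ 5.2887%

step 1 [0.5y] bond c/2=1/160: DF=(1563149/1600000 − 1/160·(0))/(1+1/160) = 9709/10000 ≈ 0.970900
step 2 [1y] swap r/2=367/19342: DF=(1 − 367/19342·(0.970900))/(1+367/19342) = 9633/10000 ≈ 0.963300
step 3 [1.5y] bond c/2=1/80: DF=(769807/800000 − 1/80·(0.970900+0.963300))/(1+1/80) = 1853/2000 ≈ 0.926500
step 4 [2y] swap r/2=1157/37450: DF=(1 − 1157/37450·(0.970900+0.963300+0.926500))/(1+1157/37450) = 8843/10000 ≈ 0.884300
step 5 [2.5y] zero: DF = P = 8501/10000 ≈ 0.850100
step 6 [3y] bond c/2=3/200: DF=(451273/500000 − 3/200·(0.970900+0.963300+0.926500+0.884300+0.850100))/(1+3/200) = 8213/10000 ≈ 0.821300
step 7 [3.5y] bond c/2=9/400: DF=(3736981/4000000 − 9/400·(0.970900+0.963300+0.926500+0.884300+0.850100+0.821300))/(1+9/400) = 1589/2000 ≈ 0.794500
step 8 [4y] swap r/2=2343/69766: DF=(1 − 2343/69766·(0.970900+0.963300+0.926500+0.884300+0.850100+0.821300+0.794500))/(1+2343/69766) = 7657/10000 ≈ 0.765700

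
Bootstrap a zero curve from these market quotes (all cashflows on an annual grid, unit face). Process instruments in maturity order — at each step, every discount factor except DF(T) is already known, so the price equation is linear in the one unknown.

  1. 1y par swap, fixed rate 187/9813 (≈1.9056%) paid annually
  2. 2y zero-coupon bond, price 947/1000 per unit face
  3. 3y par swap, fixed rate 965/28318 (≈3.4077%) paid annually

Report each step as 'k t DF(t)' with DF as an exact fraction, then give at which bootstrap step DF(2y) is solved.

1 1 9813/10000
2 2 947/1000
3 3 1807/2000
DF(2y) is solved at step 2

step 1 [1y] swap r/1=187/9813: DF=(1 − 187/9813·(0))/(1+187/9813) = 9813/10000 ≈ 0.981300
step 2 [2y] zero: DF = P = 947/1000 ≈ 0.947000
step 3 [3y] swap r/1=965/28318: DF=(1 − 965/28318·(0.981300+0.947000))/(1+965/28318) = 1807/2000 ≈ 0.903500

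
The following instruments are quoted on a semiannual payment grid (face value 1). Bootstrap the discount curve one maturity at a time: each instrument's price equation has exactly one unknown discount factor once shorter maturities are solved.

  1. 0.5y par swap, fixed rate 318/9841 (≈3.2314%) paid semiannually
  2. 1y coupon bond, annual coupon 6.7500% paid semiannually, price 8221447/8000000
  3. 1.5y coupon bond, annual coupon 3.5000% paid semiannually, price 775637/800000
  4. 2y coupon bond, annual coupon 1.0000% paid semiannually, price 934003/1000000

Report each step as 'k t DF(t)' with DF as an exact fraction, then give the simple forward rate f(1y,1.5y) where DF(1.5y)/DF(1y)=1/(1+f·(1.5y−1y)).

1 1/2 9841/10000
2 1 481/500
3 3/2 4597/5000
4 2 9151/10000
f(1y,1.5y) = ((481/500)/(4597/5000) − 1)/(1/2) = 426/4597 ≈ 9.2669%

step 1 [0.5y] swap r/2=159/9841: DF=(1 − 159/9841·(0))/(1+159/9841) = 9841/10000 ≈ 0.984100
step 2 [1y] bond c/2=27/800: DF=(8221447/8000000 − 27/800·(0.984100))/(1+27/800) = 481/500 ≈ 0.962000
step 3 [1.5y] bond c/2=7/400: DF=(775637/800000 − 7/400·(0.984100+0.962000))/(1+7/400) = 4597/5000 ≈ 0.919400
step 4 [2y] bond c/2=1/200: DF=(934003/1000000 − 1/200·(0.984100+0.962000+0.919400))/(1+1/200) = 9151/10000 ≈ 0.915100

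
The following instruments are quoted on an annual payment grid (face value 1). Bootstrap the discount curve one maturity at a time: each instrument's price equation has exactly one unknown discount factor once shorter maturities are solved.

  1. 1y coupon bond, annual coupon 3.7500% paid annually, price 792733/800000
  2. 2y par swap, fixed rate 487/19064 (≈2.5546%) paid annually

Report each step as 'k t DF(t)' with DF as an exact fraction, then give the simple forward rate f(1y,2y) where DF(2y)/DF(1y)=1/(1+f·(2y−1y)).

1 1 9551/10000
2 2 9513/10000
f(1y,2y) = ((9551/10000)/(9513/10000) − 1)/(1) = 38/9513 ≈ 0.3995%

step 1 [1y] bond c/1=3/80: DF=(792733/800000 − 3/80·(0))/(1+3/80) = 9551/10000 ≈ 0.955100
step 2 [2y] swap r/1=487/19064: DF=(1 − 487/19064·(0.955100))/(1+487/19064) = 9513/10000 ≈ 0.951300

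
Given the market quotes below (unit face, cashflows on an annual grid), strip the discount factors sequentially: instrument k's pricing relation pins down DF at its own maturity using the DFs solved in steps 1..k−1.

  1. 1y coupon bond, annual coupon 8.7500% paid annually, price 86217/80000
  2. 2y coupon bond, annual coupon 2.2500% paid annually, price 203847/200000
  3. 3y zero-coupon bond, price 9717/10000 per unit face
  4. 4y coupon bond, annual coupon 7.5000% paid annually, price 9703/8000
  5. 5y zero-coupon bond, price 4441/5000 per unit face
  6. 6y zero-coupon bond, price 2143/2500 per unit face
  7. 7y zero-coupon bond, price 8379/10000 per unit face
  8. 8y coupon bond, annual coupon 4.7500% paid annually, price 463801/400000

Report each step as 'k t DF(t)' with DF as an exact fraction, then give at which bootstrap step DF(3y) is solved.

1 1 991/1000
2 2 39/40
3 3 9717/10000
4 4 9233/10000
5 5 4441/5000
6 6 2143/2500
7 7 8379/10000
8 8 8147/10000
DF(3y) is solved at step 3

step 1 [1y] bond c/1=7/80: DF=(86217/80000 − 7/80·(0))/(1+7/80) = 991/1000 ≈ 0.991000
step 2 [2y] bond c/1=9/400: DF=(203847/200000 − 9/400·(0.991000))/(1+9/400) = 39/40 ≈ 0.975000
step 3 [3y] zero: DF = P = 9717/10000 ≈ 0.971700
step 4 [4y] bond c/1=3/40: DF=(9703/8000 − 3/40·(0.991000+0.975000+0.971700))/(1+3/40) = 9233/10000 ≈ 0.923300
step 5 [5y] zero: DF = P = 4441/5000 ≈ 0.888200
step 6 [6y] zero: DF = P = 2143/2500 ≈ 0.857200
step 7 [7y] zero: DF = P = 8379/10000 ≈ 0.837900
step 8 [8y] bond c/1=19/400: DF=(463801/400000 − 19/400·(0.991000+0.975000+0.971700+0.923300+0.888200+0.857200+0.837900))/(1+19/400) = 8147/10000 ≈ 0.814700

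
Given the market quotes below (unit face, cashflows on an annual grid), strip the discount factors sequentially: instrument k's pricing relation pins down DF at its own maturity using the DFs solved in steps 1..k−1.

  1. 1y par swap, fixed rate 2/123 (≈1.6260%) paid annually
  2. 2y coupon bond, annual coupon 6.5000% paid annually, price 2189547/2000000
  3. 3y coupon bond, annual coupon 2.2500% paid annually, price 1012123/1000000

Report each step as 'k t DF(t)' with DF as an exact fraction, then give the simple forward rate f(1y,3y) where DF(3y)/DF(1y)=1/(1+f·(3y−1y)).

step 1 [1y] swap r/1=2/123: DF=(1 − 2/123·(0))/(1+2/123) = 123/125 ≈ 0.984000
step 2 [2y] bond c/1=13/200: DF=(2189547/2000000 − 13/200·(0.984000))/(1+13/200) = 9679/10000 ≈ 0.967900
step 3 [3y] bond c/1=9/400: DF=(1012123/1000000 − 9/400·(0.984000+0.967900))/(1+9/400) = 9469/10000 ≈ 0.946900

1 1 123/125
2 2 9679/10000
3 3 9469/10000
f(1y,3y) = ((123/125)/(9469/10000) − 1)/(2) = 371/18938 ≈ 1.9590%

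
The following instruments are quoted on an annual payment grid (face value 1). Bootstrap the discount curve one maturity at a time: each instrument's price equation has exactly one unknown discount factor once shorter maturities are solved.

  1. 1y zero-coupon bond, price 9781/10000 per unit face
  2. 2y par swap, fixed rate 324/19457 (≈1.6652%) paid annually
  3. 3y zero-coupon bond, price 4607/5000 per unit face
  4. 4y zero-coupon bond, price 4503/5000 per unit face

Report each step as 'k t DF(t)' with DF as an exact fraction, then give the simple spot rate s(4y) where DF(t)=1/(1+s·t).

1 1 9781/10000
2 2 2419/2500
3 3 4607/5000
4 4 4503/5000
s(4y) = (1/(4503/5000) − 1)/(4) = 497/18012 ≈ 2.7593%

step 1 [1y] zero: DF = P = 9781/10000 ≈ 0.978100
step 2 [2y] swap r/1=324/19457: DF=(1 − 324/19457·(0.978100))/(1+324/19457) = 2419/2500 ≈ 0.967600
step 3 [3y] zero: DF = P = 4607/5000 ≈ 0.921400
step 4 [4y] zero: DF = P = 4503/5000 ≈ 0.900600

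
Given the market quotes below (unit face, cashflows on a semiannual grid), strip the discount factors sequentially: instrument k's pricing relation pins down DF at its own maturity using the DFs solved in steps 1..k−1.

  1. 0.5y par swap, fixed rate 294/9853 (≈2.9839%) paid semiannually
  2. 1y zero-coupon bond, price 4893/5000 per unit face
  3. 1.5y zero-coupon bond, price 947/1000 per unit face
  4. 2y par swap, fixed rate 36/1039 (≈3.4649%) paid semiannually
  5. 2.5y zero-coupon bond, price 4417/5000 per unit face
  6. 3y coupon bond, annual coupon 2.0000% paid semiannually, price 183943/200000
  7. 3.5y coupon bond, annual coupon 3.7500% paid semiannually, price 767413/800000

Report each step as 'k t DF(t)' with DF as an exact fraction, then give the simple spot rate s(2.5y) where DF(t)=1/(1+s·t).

1 1/2 9853/10000
2 1 4893/5000
3 3/2 947/1000
4 2 4667/5000
5 5/2 4417/5000
6 3 4319/5000
7 7/2 8387/10000
s(2.5y) = (1/(4417/5000) − 1)/(5/2) = 1166/22085 ≈ 5.2796%

step 1 [0.5y] swap r/2=147/9853: DF=(1 − 147/9853·(0))/(1+147/9853) = 9853/10000 ≈ 0.985300
step 2 [1y] zero: DF = P = 4893/5000 ≈ 0.978600
step 3 [1.5y] zero: DF = P = 947/1000 ≈ 0.947000
step 4 [2y] swap r/2=18/1039: DF=(1 − 18/1039·(0.985300+0.978600+0.947000))/(1+18/1039) = 4667/5000 ≈ 0.933400
step 5 [2.5y] zero: DF = P = 4417/5000 ≈ 0.883400
step 6 [3y] bond c/2=1/100: DF=(183943/200000 − 1/100·(0.985300+0.978600+0.947000+0.933400+0.883400))/(1+1/100) = 4319/5000 ≈ 0.863800
step 7 [3.5y] bond c/2=3/160: DF=(767413/800000 − 3/160·(0.985300+0.978600+0.947000+0.933400+0.883400+0.863800))/(1+3/160) = 8387/10000 ≈ 0.838700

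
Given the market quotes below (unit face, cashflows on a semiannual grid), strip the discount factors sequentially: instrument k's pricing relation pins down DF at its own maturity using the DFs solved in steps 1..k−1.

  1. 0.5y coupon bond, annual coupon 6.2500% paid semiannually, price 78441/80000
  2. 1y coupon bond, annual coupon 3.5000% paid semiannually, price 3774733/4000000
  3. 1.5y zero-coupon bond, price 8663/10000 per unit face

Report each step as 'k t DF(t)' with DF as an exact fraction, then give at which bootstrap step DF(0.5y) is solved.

1 1/2 2377/2500
2 1 9111/10000
3 3/2 8663/10000
DF(0.5y) is solved at step 1

step 1 [0.5y] bond c/2=1/32: DF=(78441/80000 − 1/32·(0))/(1+1/32) = 2377/2500 ≈ 0.950800
step 2 [1y] bond c/2=7/400: DF=(3774733/4000000 − 7/400·(0.950800))/(1+7/400) = 9111/10000 ≈ 0.911100
step 3 [1.5y] zero: DF = P = 8663/10000 ≈ 0.866300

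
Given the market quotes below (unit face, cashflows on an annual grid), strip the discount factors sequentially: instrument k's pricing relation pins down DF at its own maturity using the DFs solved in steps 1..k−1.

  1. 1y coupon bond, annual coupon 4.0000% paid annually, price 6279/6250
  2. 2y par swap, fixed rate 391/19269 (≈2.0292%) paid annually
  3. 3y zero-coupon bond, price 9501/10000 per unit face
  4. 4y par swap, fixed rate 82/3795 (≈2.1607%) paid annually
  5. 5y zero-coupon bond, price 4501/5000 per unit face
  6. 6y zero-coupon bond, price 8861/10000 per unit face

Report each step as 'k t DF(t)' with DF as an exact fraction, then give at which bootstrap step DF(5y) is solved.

1 1 483/500
2 2 9609/10000
3 3 9501/10000
4 4 459/500
5 5 4501/5000
6 6 8861/10000
DF(5y) is solved at step 5

step 1 [1y] bond c/1=1/25: DF=(6279/6250 − 1/25·(0))/(1+1/25) = 483/500 ≈ 0.966000
step 2 [2y] swap r/1=391/19269: DF=(1 − 391/19269·(0.966000))/(1+391/19269) = 9609/10000 ≈ 0.960900
step 3 [3y] zero: DF = P = 9501/10000 ≈ 0.950100
step 4 [4y] swap r/1=82/3795: DF=(1 − 82/3795·(0.966000+0.960900+0.950100))/(1+82/3795) = 459/500 ≈ 0.918000
step 5 [5y] zero: DF = P = 4501/5000 ≈ 0.900200
step 6 [6y] zero: DF = P = 8861/10000 ≈ 0.886100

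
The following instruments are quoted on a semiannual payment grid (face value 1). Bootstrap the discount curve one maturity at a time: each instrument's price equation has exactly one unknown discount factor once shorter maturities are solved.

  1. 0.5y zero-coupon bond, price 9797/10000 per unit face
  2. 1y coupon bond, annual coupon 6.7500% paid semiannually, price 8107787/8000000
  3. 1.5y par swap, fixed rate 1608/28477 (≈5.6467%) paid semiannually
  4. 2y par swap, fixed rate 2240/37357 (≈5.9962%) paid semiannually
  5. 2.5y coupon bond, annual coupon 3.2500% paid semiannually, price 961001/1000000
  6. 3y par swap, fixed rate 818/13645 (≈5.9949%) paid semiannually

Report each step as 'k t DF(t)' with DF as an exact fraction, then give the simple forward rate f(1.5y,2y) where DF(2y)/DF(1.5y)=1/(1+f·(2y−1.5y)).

1 1/2 9797/10000
2 1 2371/2500
3 3/2 2299/2500
4 2 111/125
5 5/2 8859/10000
6 3 2091/2500
f(1.5y,2y) = ((2299/2500)/(111/125) − 1)/(1/2) = 79/1110 ≈ 7.1171%

step 1 [0.5y] zero: DF = P = 9797/10000 ≈ 0.979700
step 2 [1y] bond c/2=27/800: DF=(8107787/8000000 − 27/800·(0.979700))/(1+27/800) = 2371/2500 ≈ 0.948400
step 3 [1.5y] swap r/2=804/28477: DF=(1 − 804/28477·(0.979700+0.948400))/(1+804/28477) = 2299/2500 ≈ 0.919600
step 4 [2y] swap r/2=1120/37357: DF=(1 − 1120/37357·(0.979700+0.948400+0.919600))/(1+1120/37357) = 111/125 ≈ 0.888000
step 5 [2.5y] bond c/2=13/800: DF=(961001/1000000 − 13/800·(0.979700+0.948400+0.919600+0.888000))/(1+13/800) = 8859/10000 ≈ 0.885900
step 6 [3y] swap r/2=409/13645: DF=(1 − 409/13645·(0.979700+0.948400+0.919600+0.888000+0.885900))/(1+409/13645) = 2091/2500 ≈ 0.836400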